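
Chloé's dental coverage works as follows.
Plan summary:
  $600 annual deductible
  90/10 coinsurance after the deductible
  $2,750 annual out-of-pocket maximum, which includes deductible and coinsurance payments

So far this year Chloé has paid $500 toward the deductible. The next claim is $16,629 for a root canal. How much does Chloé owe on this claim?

$1,752.90

Deductible still to meet: $600 − $500 = $100.
That leaves $16,629 − $100 = $16,529 for coinsurance.
Coinsurance: $16,529 × 10% = $1,652.90.
So the patient owes $100 + $1,652.90 = $1,752.90 before any cap.
Cumulative spending $500 + $1,752.90 = $2,252.90 stays under the $2,750 maximum.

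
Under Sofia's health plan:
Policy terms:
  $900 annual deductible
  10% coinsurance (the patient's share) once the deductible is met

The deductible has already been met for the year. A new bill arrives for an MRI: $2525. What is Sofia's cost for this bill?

With the deductible met, the entire $2525 is subject to coinsurance.
Patient's 10% share of $2525 is $252.50.

$252.50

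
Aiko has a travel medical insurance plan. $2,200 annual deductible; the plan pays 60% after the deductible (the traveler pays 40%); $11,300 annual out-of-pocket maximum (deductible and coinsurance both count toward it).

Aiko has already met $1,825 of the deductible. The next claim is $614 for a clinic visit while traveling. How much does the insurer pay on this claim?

$143.40

$1,825 of the $2,200 deductible is already met, leaving $375.
After the $375 deductible portion, $614 − $375 = $239 is subject to coinsurance.
40% of $239 = $95.60 falls to the traveler.
Traveler responsibility before any cap: $375 + $95.60 = $470.60.
Year-to-date out-of-pocket becomes $1,825 + $470.60 = $2,295.60, still under the $11,300 maximum, so no cap applies.
Insurer pays the balance: $614 − $470.60 = $143.40.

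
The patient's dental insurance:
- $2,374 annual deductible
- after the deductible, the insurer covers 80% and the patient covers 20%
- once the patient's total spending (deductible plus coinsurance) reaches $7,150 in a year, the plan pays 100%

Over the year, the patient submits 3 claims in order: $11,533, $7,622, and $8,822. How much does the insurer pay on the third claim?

$7,402.20

Bill 1, $11,533: $2,374 to deductible, leaving $9,159; patient's 20% is $1,831.80. Patient pays $4,205.80; OOP now $4,205.80. Plan pays $11,533 − $4,205.80 = $7,327.20.
Bill 2, $7,622: deductible already satisfied, so patient's share is 20% × $7,622 = $1,524.40. Cost to patient: $1,524.40. OOP to date $5,730.20. Insurer: $7,622 − $1,524.40 = $6,097.60.
Bill 3, $8,822: deductible already satisfied, so patient's share is 20% × $8,822 = $1,764.40. OOP would hit $7,494.60 > $7,150, so the cap limits the patient to $7,150 − $5,730.20 = $1,419.80. Plan pays $8,822 − $1,419.80 = $7,402.20.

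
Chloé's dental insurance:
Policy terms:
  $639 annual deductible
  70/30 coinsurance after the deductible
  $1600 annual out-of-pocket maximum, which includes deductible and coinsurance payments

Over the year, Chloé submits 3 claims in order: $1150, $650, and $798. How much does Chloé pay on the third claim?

$239.40

Claim 1 ($1150): $639 to deductible, leaving $511; 30% of $511 = $153.30. Patient owes $792.30 (running OOP $792.30).
Claim 2 ($650): deductible already satisfied, so patient's share is 30% × $650 = $195. Patient owes $195 (running OOP $987.30).
Claim 3 ($798): deductible already satisfied, so patient's share is 30% × $798 = $239.40. Patient owes $239.40 (running OOP $1226.70).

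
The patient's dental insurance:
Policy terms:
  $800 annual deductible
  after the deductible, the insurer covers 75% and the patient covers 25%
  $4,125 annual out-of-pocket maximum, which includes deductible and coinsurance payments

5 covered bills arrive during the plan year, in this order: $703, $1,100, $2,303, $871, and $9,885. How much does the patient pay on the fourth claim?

$217.75

Claim 1 ($703): all of it applies to the deductible. Cost to patient: $703. OOP to date $703.
Claim 2 ($1,100): deductible takes $97, $1,003 remains; 25% of $1,003 = $250.75. Cost to patient: $347.75. OOP to date $1,050.75.
Claim 3 ($2,303): deductible met; 25% of $2,303 = $575.75. Patient owes $575.75 (running OOP $1,626.50).
Claim 4 ($871): 25% coinsurance on $871 = $217.75. Patient pays $217.75; OOP now $1,844.25.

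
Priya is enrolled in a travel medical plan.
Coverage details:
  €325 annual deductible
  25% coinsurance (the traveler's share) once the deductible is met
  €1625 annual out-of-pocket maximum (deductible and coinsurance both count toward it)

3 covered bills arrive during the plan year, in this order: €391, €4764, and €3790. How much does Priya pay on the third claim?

Claim 1 — €391: €325 finishes the deductible; €66 goes to coinsurance; traveler's 25% is €16.50. Traveler owes €341.50 (running OOP €341.50).
Claim 2 — €4764: deductible already satisfied, so traveler's share is 25% × €4764 = €1191. Cost to traveler: €1191. OOP to date €1532.50.
Claim 3 — €3790: deductible already satisfied, so traveler's share is 25% × €3790 = €947.50. Adding that to €1532.50 gives €2480, past the €1625 cap; traveler pays only €1625 − €1532.50 = €92.50.

€92.50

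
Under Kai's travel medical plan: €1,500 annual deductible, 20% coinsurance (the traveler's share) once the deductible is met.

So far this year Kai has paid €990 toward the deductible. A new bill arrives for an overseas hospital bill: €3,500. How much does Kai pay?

€1,108

Deductible still to meet: €1,500 − €990 = €510.
After the €510 deductible portion, €3,500 − €510 = €2,990 is subject to coinsurance.
Coinsurance: €2,990 × 20% = €598.
So the traveler owes €510 + €598 = €1,108.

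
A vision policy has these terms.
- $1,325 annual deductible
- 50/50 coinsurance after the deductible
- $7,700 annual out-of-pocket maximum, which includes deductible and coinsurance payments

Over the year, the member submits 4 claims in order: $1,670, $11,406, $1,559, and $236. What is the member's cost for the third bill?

$499.50

#1 ($1,670): deductible takes $1,325, $345 remains; coinsurance $345 × 50% = $172.50. Cost to member: $1,497.50. OOP to date $1,497.50.
#2 ($11,406): deductible met; 50% of $11,406 = $5,703. Member pays $5,703; OOP now $7,200.50.
#3 ($1,559): deductible already satisfied, so member's share is 50% × $1,559 = $779.50. That would push OOP to $7,980, over the $7,700 cap, so member pays $7,700 − $7,200.50 = $499.50.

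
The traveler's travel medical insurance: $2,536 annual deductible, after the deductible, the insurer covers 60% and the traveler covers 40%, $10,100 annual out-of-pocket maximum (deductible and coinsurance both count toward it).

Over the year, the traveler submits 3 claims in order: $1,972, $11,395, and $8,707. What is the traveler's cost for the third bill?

Claim 1 — $1,972: entire amount goes to the deductible. Cost to traveler: $1,972. OOP to date $1,972.
Claim 2 — $11,395: $564 finishes the deductible; $10,831 goes to coinsurance; coinsurance $10,831 × 40% = $4,332.40. Traveler pays $4,896.40; OOP now $6,868.40.
Claim 3 — $8,707: 40% coinsurance on $8,707 = $3,482.80. That would push OOP to $10,351.20, over the $10,100 cap, so traveler pays $10,100 − $6,868.40 = $3,231.60.

$3,231.60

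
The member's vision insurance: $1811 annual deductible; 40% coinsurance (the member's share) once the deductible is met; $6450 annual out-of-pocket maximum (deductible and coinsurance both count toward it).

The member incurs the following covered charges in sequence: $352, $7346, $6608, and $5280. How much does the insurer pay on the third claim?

Claim 1 ($352): fully absorbed by the deductible. Member owes $352 (running OOP $352). Plan pays $352 − $352 = $0.
Claim 2 ($7346): deductible takes $1459, $5887 remains; 40% of $5887 = $2354.80. Member owes $3813.80 (running OOP $4165.80). Plan pays $7346 − $3813.80 = $3532.20.
Claim 3 ($6608): deductible met; 40% of $6608 = $2643.20. Adding that to $4165.80 gives $6809, past the $6450 cap; member pays only $6450 − $4165.80 = $2284.20. Insurer: $6608 − $2284.20 = $4323.80.

$4323.80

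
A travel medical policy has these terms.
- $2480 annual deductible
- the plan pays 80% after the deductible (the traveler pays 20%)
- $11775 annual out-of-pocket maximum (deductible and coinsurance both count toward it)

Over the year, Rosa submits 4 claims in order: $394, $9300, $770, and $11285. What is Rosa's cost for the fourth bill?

Bill 1, $394: entire amount goes to the deductible. Traveler owes $394 (running OOP $394).
Bill 2, $9300: $2086 finishes the deductible; $7214 goes to coinsurance; 20% of $7214 = $1442.80. Cost to traveler: $3528.80. OOP to date $3922.80.
Bill 3, $770: deductible already satisfied, so traveler's share is 20% × $770 = $154. Traveler owes $154 (running OOP $4076.80).
Bill 4, $11285: deductible already satisfied, so traveler's share is 20% × $11285 = $2257. Cost to traveler: $2257. OOP to date $6333.80.

$2257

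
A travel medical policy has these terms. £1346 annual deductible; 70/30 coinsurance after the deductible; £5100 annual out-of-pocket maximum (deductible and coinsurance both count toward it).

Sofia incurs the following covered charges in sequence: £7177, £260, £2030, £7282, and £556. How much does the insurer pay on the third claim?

Claim 1 — £7177: £1346 to deductible, leaving £5831; coinsurance £5831 × 30% = £1749.30. Traveler pays £3095.30; OOP now £3095.30. Plan pays £7177 − £3095.30 = £4081.70.
Claim 2 — £260: 30% coinsurance on £260 = £78. Traveler pays £78; OOP now £3173.30. Insurer: £260 − £78 = £182.
Claim 3 — £2030: deductible met; 30% of £2030 = £609. Traveler owes £609 (running OOP £3782.30). Insurer: £2030 − £609 = £1421.

£1421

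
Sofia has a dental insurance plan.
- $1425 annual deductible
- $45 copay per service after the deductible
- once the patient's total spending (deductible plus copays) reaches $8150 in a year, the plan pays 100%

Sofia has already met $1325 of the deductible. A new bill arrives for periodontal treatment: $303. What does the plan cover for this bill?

Remaining deductible: $1425 − $1325 = $100.
The remaining $203 (= $303 − $100) moves to the copay.
Copay on this service: $45.
So the patient owes $100 + $45 = $145 before any cap.
Cumulative spending $1325 + $145 = $1470 stays under the $8150 maximum.
The plan picks up $303 − $145 = $158.

$158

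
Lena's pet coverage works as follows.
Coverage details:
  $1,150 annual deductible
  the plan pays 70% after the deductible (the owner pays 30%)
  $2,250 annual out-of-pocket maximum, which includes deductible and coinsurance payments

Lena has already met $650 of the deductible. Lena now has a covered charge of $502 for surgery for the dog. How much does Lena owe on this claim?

Deductible still to meet: $1,150 − $650 = $500.
That leaves $502 − $500 = $2 for coinsurance.
30% of $2 = $0.60 falls to the owner.
So the owner owes $500 + $0.60 = $500.60 before any cap.
Cumulative spending $650 + $500.60 = $1,150.60 stays under the $2,250 maximum.

$500.60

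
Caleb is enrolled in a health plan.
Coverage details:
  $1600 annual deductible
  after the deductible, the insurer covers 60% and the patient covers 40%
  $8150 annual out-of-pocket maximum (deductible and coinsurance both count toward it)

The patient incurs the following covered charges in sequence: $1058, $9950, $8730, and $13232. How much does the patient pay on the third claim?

Claim 1 ($1058): entire amount goes to the deductible. Cost to patient: $1058. OOP to date $1058.
Claim 2 ($9950): $542 finishes the deductible; $9408 goes to coinsurance; coinsurance $9408 × 40% = $3763.20. Patient owes $4305.20 (running OOP $5363.20).
Claim 3 ($8730): 40% coinsurance on $8730 = $3492. That would push OOP to $8855.20, over the $8150 cap, so patient pays $8150 − $5363.20 = $2786.80.

$2786.80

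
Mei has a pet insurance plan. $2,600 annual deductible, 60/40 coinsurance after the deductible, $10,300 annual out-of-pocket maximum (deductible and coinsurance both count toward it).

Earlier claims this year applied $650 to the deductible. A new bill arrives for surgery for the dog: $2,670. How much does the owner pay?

$2,238

$650 of the $2,600 deductible is already met, leaving $1,950.
After the $1,950 deductible portion, $2,670 − $1,950 = $720 is subject to coinsurance.
Coinsurance: $720 × 40% = $288.
Owner responsibility before any cap: $1,950 + $288 = $2,238.
Cumulative spending $650 + $2,238 = $2,888 stays under the $10,300 maximum.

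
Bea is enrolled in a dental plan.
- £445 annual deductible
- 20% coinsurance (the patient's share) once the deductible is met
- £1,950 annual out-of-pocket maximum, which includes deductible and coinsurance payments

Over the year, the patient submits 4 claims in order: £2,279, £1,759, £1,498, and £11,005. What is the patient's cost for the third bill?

£299.60

Bill 1, £2,279: deductible takes £445, £1,834 remains; coinsurance £1,834 × 20% = £366.80. Cost to patient: £811.80. OOP to date £811.80.
Bill 2, £1,759: deductible already satisfied, so patient's share is 20% × £1,759 = £351.80. Patient pays £351.80; OOP now £1,163.60.
Bill 3, £1,498: deductible already satisfied, so patient's share is 20% × £1,498 = £299.60. Patient owes £299.60 (running OOP £1,463.20).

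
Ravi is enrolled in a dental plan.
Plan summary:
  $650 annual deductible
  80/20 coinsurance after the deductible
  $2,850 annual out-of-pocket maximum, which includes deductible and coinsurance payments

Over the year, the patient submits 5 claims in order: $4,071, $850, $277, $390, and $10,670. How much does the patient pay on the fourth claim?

$78

#1 ($4,071): $650 finishes the deductible; $3,421 goes to coinsurance; 20% of $3,421 = $684.20. Cost to patient: $1,334.20. OOP to date $1,334.20.
#2 ($850): deductible already satisfied, so patient's share is 20% × $850 = $170. Patient owes $170 (running OOP $1,504.20).
#3 ($277): deductible already satisfied, so patient's share is 20% × $277 = $55.40. Patient owes $55.40 (running OOP $1,559.60).
#4 ($390): deductible already satisfied, so patient's share is 20% × $390 = $78. Cost to patient: $78. OOP to date $1,637.60.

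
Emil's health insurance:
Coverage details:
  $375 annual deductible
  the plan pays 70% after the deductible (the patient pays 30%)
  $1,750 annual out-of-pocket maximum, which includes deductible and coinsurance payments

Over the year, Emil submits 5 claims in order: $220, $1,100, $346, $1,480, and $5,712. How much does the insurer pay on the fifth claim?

#1 ($220): all of it applies to the deductible. Patient owes $220 (running OOP $220). Insurer: $220 − $220 = $0.
#2 ($1,100): $155 finishes the deductible; $945 goes to coinsurance; 30% of $945 = $283.50. Patient pays $438.50; OOP now $658.50. Plan pays $1,100 − $438.50 = $661.50.
#3 ($346): deductible already satisfied, so patient's share is 30% × $346 = $103.80. Cost to patient: $103.80. OOP to date $762.30. Plan pays $346 − $103.80 = $242.20.
#4 ($1,480): deductible met; 30% of $1,480 = $444. Cost to patient: $444. OOP to date $1,206.30. Insurer: $1,480 − $444 = $1,036.
#5 ($5,712): 30% coinsurance on $5,712 = $1,713.60. OOP would hit $2,919.90 > $1,750, so the cap limits the patient to $1,750 − $1,206.30 = $543.70. Insurer: $5,712 − $543.70 = $5,168.30.

$5,168.30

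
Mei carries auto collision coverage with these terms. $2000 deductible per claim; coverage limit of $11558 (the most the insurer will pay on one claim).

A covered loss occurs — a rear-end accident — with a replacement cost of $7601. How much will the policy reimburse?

$5601

Less the $2000 deductible: $7601 − $2000 = $5601.
$5601 ≤ $11558, so the limit doesn't bind; insurer pays $5601.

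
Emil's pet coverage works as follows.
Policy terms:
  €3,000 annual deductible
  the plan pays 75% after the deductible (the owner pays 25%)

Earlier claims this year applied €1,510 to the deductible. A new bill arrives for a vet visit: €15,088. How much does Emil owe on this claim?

€4,889.50

€1,510 of the €3,000 deductible is already met, leaving €1,490.
The remaining €13,598 (= €15,088 − €1,490) moves to coinsurance.
25% of €13,598 = €3,399.50 falls to the owner.
That puts the owner's cost at €1,490 + €3,399.50 = €4,889.50.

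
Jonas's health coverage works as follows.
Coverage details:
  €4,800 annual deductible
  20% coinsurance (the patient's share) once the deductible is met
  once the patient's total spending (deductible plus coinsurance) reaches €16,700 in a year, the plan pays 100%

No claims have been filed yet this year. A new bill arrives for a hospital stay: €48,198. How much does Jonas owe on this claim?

€13,479.60

Nothing has been paid toward the €4,800 deductible, so the first €4,800 of this charge is applied there.
That leaves €48,198 − €4,800 = €43,398 for coinsurance.
Coinsurance: €43,398 × 20% = €8,679.60.
That puts the patient's cost at €4,800 + €8,679.60 = €13,479.60 before any cap.
Cumulative spending €0 + €13,479.60 = €13,479.60 stays under the €16,700 maximum.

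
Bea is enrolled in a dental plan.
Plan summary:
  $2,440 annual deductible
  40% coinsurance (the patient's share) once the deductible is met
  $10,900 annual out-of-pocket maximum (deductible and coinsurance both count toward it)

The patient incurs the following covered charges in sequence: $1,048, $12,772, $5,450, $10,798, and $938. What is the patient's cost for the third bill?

$2,180

Claim 1 ($1,048): all of it applies to the deductible. Patient owes $1,048 (running OOP $1,048).
Claim 2 ($12,772): $1,392 finishes the deductible; $11,380 goes to coinsurance; patient's 40% is $4,552. Patient owes $5,944 (running OOP $6,992).
Claim 3 ($5,450): deductible already satisfied, so patient's share is 40% × $5,450 = $2,180. Patient owes $2,180 (running OOP $9,172).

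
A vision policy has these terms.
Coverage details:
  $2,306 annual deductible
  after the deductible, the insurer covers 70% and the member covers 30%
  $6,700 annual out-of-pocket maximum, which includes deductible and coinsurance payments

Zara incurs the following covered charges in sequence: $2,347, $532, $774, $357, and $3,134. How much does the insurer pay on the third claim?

Bill 1, $2,347: deductible takes $2,306, $41 remains; coinsurance $41 × 30% = $12.30. Member owes $2,318.30 (running OOP $2,318.30). Plan pays $2,347 − $2,318.30 = $28.70.
Bill 2, $532: 30% coinsurance on $532 = $159.60. Member owes $159.60 (running OOP $2,477.90). Plan pays $532 − $159.60 = $372.40.
Bill 3, $774: deductible already satisfied, so member's share is 30% × $774 = $232.20. Member pays $232.20; OOP now $2,710.10. Plan pays $774 − $232.20 = $541.80.

$541.80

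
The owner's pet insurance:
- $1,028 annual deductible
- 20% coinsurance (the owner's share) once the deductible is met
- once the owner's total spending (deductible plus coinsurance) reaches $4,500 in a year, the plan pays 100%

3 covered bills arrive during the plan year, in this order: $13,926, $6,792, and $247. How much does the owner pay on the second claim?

$892.40

Bill 1, $13,926: $1,028 to deductible, leaving $12,898; coinsurance $12,898 × 20% = $2,579.60. Owner pays $3,607.60; OOP now $3,607.60.
Bill 2, $6,792: deductible already satisfied, so owner's share is 20% × $6,792 = $1,358.40. Adding that to $3,607.60 gives $4,966, past the $4,500 cap; owner pays only $4,500 − $3,607.60 = $892.40.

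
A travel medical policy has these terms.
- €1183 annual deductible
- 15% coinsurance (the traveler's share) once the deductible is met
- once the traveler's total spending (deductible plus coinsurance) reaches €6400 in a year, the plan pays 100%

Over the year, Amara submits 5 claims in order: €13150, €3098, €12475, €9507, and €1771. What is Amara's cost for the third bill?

€1871.25

Claim 1 — €13150: deductible takes €1183, €11967 remains; coinsurance €11967 × 15% = €1795.05. Traveler pays €2978.05; OOP now €2978.05.
Claim 2 — €3098: deductible met; 15% of €3098 = €464.70. Traveler pays €464.70; OOP now €3442.75.
Claim 3 — €12475: deductible already satisfied, so traveler's share is 15% × €12475 = €1871.25. Traveler owes €1871.25 (running OOP €5314).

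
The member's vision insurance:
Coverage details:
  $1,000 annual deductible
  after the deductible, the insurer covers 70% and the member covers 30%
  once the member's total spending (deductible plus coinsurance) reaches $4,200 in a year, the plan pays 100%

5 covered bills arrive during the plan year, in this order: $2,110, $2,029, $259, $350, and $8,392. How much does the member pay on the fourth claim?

$105

#1 ($2,110): $1,000 finishes the deductible; $1,110 goes to coinsurance; coinsurance $1,110 × 30% = $333. Member owes $1,333 (running OOP $1,333).
#2 ($2,029): 30% coinsurance on $2,029 = $608.70. Member owes $608.70 (running OOP $1,941.70).
#3 ($259): 30% coinsurance on $259 = $77.70. Member pays $77.70; OOP now $2,019.40.
#4 ($350): deductible met; 30% of $350 = $105. Cost to member: $105. OOP to date $2,124.40.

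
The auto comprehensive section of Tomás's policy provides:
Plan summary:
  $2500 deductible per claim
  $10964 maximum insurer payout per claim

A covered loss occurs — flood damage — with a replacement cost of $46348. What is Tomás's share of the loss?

$35384

After the deductible, $46348 − $2500 = $43848 remains.
The $10964 per-incident cap binds; insurer pays $10964.
Out of pocket: $46348 − $10964 = $35384.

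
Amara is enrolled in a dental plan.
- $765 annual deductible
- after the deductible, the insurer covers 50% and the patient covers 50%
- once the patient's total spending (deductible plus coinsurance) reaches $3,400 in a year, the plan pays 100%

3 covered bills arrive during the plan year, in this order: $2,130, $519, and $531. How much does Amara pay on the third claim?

$265.50

#1 ($2,130): $765 finishes the deductible; $1,365 goes to coinsurance; patient's 50% is $682.50. Patient owes $1,447.50 (running OOP $1,447.50).
#2 ($519): deductible met; 50% of $519 = $259.50. Cost to patient: $259.50. OOP to date $1,707.
#3 ($531): deductible met; 50% of $531 = $265.50. Patient pays $265.50; OOP now $1,972.50.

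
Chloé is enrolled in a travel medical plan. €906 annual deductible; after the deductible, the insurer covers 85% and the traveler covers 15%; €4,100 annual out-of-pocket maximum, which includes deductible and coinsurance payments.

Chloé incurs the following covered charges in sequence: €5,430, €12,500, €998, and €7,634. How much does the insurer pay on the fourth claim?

#1 (€5,430): €906 finishes the deductible; €4,524 goes to coinsurance; 15% of €4,524 = €678.60. Cost to traveler: €1,584.60. OOP to date €1,584.60. Insurer: €5,430 − €1,584.60 = €3,845.40.
#2 (€12,500): deductible already satisfied, so traveler's share is 15% × €12,500 = €1,875. Traveler pays €1,875; OOP now €3,459.60. Insurer: €12,500 − €1,875 = €10,625.
#3 (€998): deductible met; 15% of €998 = €149.70. Traveler pays €149.70; OOP now €3,609.30. Insurer: €998 − €149.70 = €848.30.
#4 (€7,634): deductible already satisfied, so traveler's share is 15% × €7,634 = €1,145.10. That would push OOP to €4,754.40, over the €4,100 cap, so traveler pays €4,100 − €3,609.30 = €490.70. Plan pays €7,634 − €490.70 = €7,143.30.

€7,143.30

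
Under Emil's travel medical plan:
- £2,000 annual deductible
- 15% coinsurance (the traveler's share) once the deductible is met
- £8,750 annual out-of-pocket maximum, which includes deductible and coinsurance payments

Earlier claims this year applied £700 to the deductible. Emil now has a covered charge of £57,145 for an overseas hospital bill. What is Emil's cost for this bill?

£700 of the £2,000 deductible is already met, leaving £1,300.
After the £1,300 deductible portion, £57,145 − £1,300 = £55,845 is subject to coinsurance.
Traveler's 15% share of £55,845 is £8,376.75.
So the traveler owes £1,300 + £8,376.75 = £9,676.75 before any cap.
Year-to-date out-of-pocket would reach £700 + £9,676.75 = £10,376.75, above the £8,750 maximum, so the traveler pays only £8,750 − £700 = £8,050.

£8,050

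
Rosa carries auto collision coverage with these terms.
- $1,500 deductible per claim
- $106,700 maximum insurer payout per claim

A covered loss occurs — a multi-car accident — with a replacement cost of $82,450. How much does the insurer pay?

Less the $1,500 deductible: $82,450 − $1,500 = $80,950.
That's under the $106,700 cap, so the insurer reimburses the full $80,950.

$80,950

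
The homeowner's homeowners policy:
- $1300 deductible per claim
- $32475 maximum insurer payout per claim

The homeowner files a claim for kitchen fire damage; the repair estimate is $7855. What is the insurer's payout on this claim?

Subtract the deductible: $7855 − $1300 = $6555.
That's under the $32475 cap, so the insurer reimburses the full $6555.

$6555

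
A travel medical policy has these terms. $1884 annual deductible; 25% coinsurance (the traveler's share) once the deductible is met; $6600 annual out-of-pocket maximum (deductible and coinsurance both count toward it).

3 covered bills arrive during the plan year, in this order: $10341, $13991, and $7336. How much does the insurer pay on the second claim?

#1 ($10341): $1884 to deductible, leaving $8457; coinsurance $8457 × 25% = $2114.25. Traveler owes $3998.25 (running OOP $3998.25). Insurer: $10341 − $3998.25 = $6342.75.
#2 ($13991): 25% coinsurance on $13991 = $3497.75. OOP would hit $7496 > $6600, so the cap limits the traveler to $6600 − $3998.25 = $2601.75. Plan pays $13991 − $2601.75 = $11389.25.

$11389.25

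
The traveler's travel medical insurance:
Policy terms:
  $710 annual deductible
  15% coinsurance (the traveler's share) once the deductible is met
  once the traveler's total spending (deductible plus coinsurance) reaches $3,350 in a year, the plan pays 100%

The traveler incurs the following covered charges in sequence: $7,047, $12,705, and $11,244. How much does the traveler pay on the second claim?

Claim 1 ($7,047): deductible takes $710, $6,337 remains; 15% of $6,337 = $950.55. Traveler pays $1,660.55; OOP now $1,660.55.
Claim 2 ($12,705): 15% coinsurance on $12,705 = $1,905.75. OOP would hit $3,566.30 > $3,350, so the cap limits the traveler to $3,350 − $1,660.55 = $1,689.45.

$1,689.45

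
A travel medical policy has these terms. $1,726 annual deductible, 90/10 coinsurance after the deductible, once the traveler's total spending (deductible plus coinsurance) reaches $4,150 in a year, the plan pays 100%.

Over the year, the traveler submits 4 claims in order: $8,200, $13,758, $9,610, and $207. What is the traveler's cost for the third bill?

Claim 1 ($8,200): $1,726 finishes the deductible; $6,474 goes to coinsurance; traveler's 10% is $647.40. Traveler pays $2,373.40; OOP now $2,373.40.
Claim 2 ($13,758): 10% coinsurance on $13,758 = $1,375.80. Traveler owes $1,375.80 (running OOP $3,749.20).
Claim 3 ($9,610): deductible met; 10% of $9,610 = $961. OOP would hit $4,710.20 > $4,150, so the cap limits the traveler to $4,150 − $3,749.20 = $400.80.

$400.80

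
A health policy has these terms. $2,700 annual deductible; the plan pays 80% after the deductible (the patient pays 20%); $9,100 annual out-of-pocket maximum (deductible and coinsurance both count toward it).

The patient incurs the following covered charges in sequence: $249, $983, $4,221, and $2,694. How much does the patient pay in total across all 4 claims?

$3,789.40

Bill 1, $249: fully absorbed by the deductible. Patient pays $249; OOP now $249.
Bill 2, $983: fully absorbed by the deductible. Patient owes $983 (running OOP $1,232).
Bill 3, $4,221: deductible takes $1,468, $2,753 remains; patient's 20% is $550.60. Cost to patient: $2,018.60. OOP to date $3,250.60.
Bill 4, $2,694: deductible already satisfied, so patient's share is 20% × $2,694 = $538.80. Cost to patient: $538.80. OOP to date $3,789.40.
Summing the patient's payments: $249 + $983 + $2,018.60 + $538.80 = $3,789.40.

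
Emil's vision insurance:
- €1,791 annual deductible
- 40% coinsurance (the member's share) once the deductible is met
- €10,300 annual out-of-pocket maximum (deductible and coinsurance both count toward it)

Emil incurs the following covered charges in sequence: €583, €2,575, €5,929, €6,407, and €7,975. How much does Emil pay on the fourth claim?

Claim 1 (€583): fully absorbed by the deductible. Cost to member: €583. OOP to date €583.
Claim 2 (€2,575): €1,208 to deductible, leaving €1,367; 40% of €1,367 = €546.80. Cost to member: €1,754.80. OOP to date €2,337.80.
Claim 3 (€5,929): 40% coinsurance on €5,929 = €2,371.60. Member owes €2,371.60 (running OOP €4,709.40).
Claim 4 (€6,407): 40% coinsurance on €6,407 = €2,562.80. Cost to member: €2,562.80. OOP to date €7,272.20.

€2,562.80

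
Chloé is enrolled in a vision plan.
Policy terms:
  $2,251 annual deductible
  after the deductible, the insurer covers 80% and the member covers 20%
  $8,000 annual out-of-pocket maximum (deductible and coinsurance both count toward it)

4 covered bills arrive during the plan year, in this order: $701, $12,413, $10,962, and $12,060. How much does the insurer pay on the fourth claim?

$10,676

#1 ($701): all of it applies to the deductible. Member owes $701 (running OOP $701). Insurer: $701 − $701 = $0.
#2 ($12,413): $1,550 finishes the deductible; $10,863 goes to coinsurance; coinsurance $10,863 × 20% = $2,172.60. Member pays $3,722.60; OOP now $4,423.60. Plan pays $12,413 − $3,722.60 = $8,690.40.
#3 ($10,962): deductible met; 20% of $10,962 = $2,192.40. Member pays $2,192.40; OOP now $6,616. Insurer: $10,962 − $2,192.40 = $8,769.60.
#4 ($12,060): deductible already satisfied, so member's share is 20% × $12,060 = $2,412. That would push OOP to $9,028, over the $8,000 cap, so member pays $8,000 − $6,616 = $1,384. Insurer: $12,060 − $1,384 = $10,676.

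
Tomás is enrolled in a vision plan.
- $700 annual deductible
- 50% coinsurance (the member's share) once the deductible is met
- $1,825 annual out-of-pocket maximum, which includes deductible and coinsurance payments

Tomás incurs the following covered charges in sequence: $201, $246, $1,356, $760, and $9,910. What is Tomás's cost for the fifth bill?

$193.50

Claim 1 ($201): entire amount goes to the deductible. Member pays $201; OOP now $201.
Claim 2 ($246): entire amount goes to the deductible. Cost to member: $246. OOP to date $447.
Claim 3 ($1,356): $253 finishes the deductible; $1,103 goes to coinsurance; member's 50% is $551.50. Member pays $804.50; OOP now $1,251.50.
Claim 4 ($760): 50% coinsurance on $760 = $380. Member owes $380 (running OOP $1,631.50).
Claim 5 ($9,910): deductible already satisfied, so member's share is 50% × $9,910 = $4,955. OOP would hit $6,586.50 > $1,825, so the cap limits the member to $1,825 − $1,631.50 = $193.50.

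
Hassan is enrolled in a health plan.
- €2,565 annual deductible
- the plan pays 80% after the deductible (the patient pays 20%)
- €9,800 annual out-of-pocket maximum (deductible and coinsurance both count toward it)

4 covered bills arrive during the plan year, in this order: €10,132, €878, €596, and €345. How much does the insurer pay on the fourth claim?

€276

Claim 1 — €10,132: deductible takes €2,565, €7,567 remains; patient's 20% is €1,513.40. Patient pays €4,078.40; OOP now €4,078.40. Plan pays €10,132 − €4,078.40 = €6,053.60.
Claim 2 — €878: 20% coinsurance on €878 = €175.60. Patient owes €175.60 (running OOP €4,254). Plan pays €878 − €175.60 = €702.40.
Claim 3 — €596: 20% coinsurance on €596 = €119.20. Patient pays €119.20; OOP now €4,373.20. Insurer: €596 − €119.20 = €476.80.
Claim 4 — €345: 20% coinsurance on €345 = €69. Cost to patient: €69. OOP to date €4,442.20. Insurer: €345 − €69 = €276.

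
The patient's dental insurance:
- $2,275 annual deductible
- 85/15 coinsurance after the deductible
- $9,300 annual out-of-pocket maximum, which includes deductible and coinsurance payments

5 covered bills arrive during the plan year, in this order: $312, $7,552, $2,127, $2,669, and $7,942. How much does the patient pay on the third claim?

$319.05

#1 ($312): all of it applies to the deductible. Patient owes $312 (running OOP $312).
#2 ($7,552): $1,963 finishes the deductible; $5,589 goes to coinsurance; coinsurance $5,589 × 15% = $838.35. Patient pays $2,801.35; OOP now $3,113.35.
#3 ($2,127): deductible already satisfied, so patient's share is 15% × $2,127 = $319.05. Cost to patient: $319.05. OOP to date $3,432.40.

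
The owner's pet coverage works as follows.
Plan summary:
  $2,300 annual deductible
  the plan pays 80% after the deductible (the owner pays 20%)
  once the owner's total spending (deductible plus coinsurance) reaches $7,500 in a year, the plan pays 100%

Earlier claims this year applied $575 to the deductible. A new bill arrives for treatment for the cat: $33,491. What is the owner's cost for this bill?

Deductible still to meet: $2,300 − $575 = $1,725.
The remaining $31,766 (= $33,491 − $1,725) moves to coinsurance.
20% of $31,766 = $6,353.20 falls to the owner.
So the owner owes $1,725 + $6,353.20 = $8,078.20 before any cap.
Adding $8,078.20 to the $575 already spent would give $8,653.20, which exceeds the $7,500 cap; the owner pays just $7,500 − $575 = $6,925.

$6,925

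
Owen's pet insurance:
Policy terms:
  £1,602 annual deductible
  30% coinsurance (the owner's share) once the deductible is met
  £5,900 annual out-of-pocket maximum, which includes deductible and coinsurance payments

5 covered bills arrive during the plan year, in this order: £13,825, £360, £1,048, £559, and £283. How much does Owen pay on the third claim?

£314.40

Bill 1, £13,825: £1,602 finishes the deductible; £12,223 goes to coinsurance; owner's 30% is £3,666.90. Owner owes £5,268.90 (running OOP £5,268.90).
Bill 2, £360: deductible met; 30% of £360 = £108. Owner owes £108 (running OOP £5,376.90).
Bill 3, £1,048: deductible already satisfied, so owner's share is 30% × £1,048 = £314.40. Cost to owner: £314.40. OOP to date £5,691.30.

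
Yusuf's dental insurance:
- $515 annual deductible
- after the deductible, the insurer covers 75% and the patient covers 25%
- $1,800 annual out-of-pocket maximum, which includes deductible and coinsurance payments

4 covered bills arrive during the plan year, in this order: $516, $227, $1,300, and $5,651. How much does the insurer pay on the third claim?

$975

Claim 1 ($516): deductible takes $515, $1 remains; 25% of $1 = $0.25. Patient pays $515.25; OOP now $515.25. Plan pays $516 − $515.25 = $0.75.
Claim 2 ($227): 25% coinsurance on $227 = $56.75. Cost to patient: $56.75. OOP to date $572. Insurer: $227 − $56.75 = $170.25.
Claim 3 ($1,300): 25% coinsurance on $1,300 = $325. Patient owes $325 (running OOP $897). Plan pays $1,300 − $325 = $975.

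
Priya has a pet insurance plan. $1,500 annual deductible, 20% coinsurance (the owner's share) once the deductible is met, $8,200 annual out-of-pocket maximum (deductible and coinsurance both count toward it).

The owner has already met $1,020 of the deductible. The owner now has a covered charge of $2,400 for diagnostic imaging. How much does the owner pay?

$864

Deductible still to meet: $1,500 − $1,020 = $480.
After the $480 deductible portion, $2,400 − $480 = $1,920 is subject to coinsurance.
Owner's 20% share of $1,920 is $384.
Owner responsibility before any cap: $480 + $384 = $864.
Cumulative spending $1,020 + $864 = $1,884 stays under the $8,200 maximum.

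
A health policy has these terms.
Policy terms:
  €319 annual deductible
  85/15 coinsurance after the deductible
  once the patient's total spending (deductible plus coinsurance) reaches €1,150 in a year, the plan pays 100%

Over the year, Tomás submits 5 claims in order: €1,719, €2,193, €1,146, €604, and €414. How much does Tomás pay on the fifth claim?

€29.55

Claim 1 — €1,719: €319 to deductible, leaving €1,400; 15% of €1,400 = €210. Patient pays €529; OOP now €529.
Claim 2 — €2,193: 15% coinsurance on €2,193 = €328.95. Patient owes €328.95 (running OOP €857.95).
Claim 3 — €1,146: 15% coinsurance on €1,146 = €171.90. Cost to patient: €171.90. OOP to date €1,029.85.
Claim 4 — €604: 15% coinsurance on €604 = €90.60. Patient owes €90.60 (running OOP €1,120.45).
Claim 5 — €414: deductible already satisfied, so patient's share is 15% × €414 = €62.10. OOP would hit €1,182.55 > €1,150, so the cap limits the patient to €1,150 − €1,120.45 = €29.55.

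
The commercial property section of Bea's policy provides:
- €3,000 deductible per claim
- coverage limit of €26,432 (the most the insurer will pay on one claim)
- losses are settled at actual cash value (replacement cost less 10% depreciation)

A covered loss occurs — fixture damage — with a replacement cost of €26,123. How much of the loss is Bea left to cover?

At 10% depreciation, ACV = €26,123 − €2,612.30 = €23,510.70.
After the deductible, €23,510.70 − €3,000 = €20,510.70 remains.
€20,510.70 is within the €26,432 limit, so the insurer pays €20,510.70.
Out of pocket: €26,123 − €20,510.70 = €5,612.30.

€5,612.30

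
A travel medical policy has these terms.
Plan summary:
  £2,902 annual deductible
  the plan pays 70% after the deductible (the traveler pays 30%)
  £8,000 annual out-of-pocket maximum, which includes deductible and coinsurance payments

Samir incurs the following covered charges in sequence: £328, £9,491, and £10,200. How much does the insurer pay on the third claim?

Bill 1, £328: all of it applies to the deductible. Traveler pays £328; OOP now £328. Insurer: £328 − £328 = £0.
Bill 2, £9,491: £2,574 to deductible, leaving £6,917; coinsurance £6,917 × 30% = £2,075.10. Cost to traveler: £4,649.10. OOP to date £4,977.10. Insurer: £9,491 − £4,649.10 = £4,841.90.
Bill 3, £10,200: deductible already satisfied, so traveler's share is 30% × £10,200 = £3,060. Adding that to £4,977.10 gives £8,037.10, past the £8,000 cap; traveler pays only £8,000 − £4,977.10 = £3,022.90. Plan pays £10,200 − £3,022.90 = £7,177.10.

£7,177.10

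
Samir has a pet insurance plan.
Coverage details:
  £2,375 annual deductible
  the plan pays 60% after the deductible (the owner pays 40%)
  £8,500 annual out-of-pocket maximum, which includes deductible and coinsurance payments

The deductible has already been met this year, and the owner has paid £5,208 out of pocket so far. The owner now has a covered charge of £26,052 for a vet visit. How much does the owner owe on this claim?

With the deductible met, the entire £26,052 is subject to coinsurance.
Owner's 40% share of £26,052 is £10,420.80.
Adding £10,420.80 to the £5,208 already spent would give £15,628.80, which exceeds the £8,500 cap; the owner pays just £8,500 − £5,208 = £3,292.

£3,292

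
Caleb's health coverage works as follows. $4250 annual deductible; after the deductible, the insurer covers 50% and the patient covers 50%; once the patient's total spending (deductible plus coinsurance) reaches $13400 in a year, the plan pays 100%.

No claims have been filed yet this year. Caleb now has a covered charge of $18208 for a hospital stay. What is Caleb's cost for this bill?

Nothing has been paid toward the $4250 deductible, so the first $4250 of this charge is applied there.
After the $4250 deductible portion, $18208 − $4250 = $13958 is subject to coinsurance.
Patient's 50% share of $13958 is $6979.
So the patient owes $4250 + $6979 = $11229 before any cap.
Total out-of-pocket so far would be $0 + $11229 = $11229, below the $13400 cap — no reduction.

$11229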